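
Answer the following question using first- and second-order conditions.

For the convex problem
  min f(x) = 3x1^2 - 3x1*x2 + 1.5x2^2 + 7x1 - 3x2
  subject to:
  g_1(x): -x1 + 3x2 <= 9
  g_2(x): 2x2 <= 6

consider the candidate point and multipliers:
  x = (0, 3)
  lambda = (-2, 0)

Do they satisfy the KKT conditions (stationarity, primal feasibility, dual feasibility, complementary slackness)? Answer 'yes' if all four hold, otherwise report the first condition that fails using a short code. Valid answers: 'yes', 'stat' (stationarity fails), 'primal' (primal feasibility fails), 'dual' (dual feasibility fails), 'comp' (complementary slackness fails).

Gradient of f: grad f(x) = Q x + c = (-2, 6)
Constraint values g_i(x) = a_i^T x - b_i:
  g_1((0, 3)) = 0
  g_2((0, 3)) = 0
Stationarity residual: grad f(x) + sum_i lambda_i a_i = (0, 0)
  -> stationarity OK
Primal feasibility (all g_i <= 0): OK
Dual feasibility (all lambda_i >= 0): FAILS
Complementary slackness (lambda_i * g_i(x) = 0 for all i): OK

Verdict: the first failing condition is dual_feasibility -> dual.

dual


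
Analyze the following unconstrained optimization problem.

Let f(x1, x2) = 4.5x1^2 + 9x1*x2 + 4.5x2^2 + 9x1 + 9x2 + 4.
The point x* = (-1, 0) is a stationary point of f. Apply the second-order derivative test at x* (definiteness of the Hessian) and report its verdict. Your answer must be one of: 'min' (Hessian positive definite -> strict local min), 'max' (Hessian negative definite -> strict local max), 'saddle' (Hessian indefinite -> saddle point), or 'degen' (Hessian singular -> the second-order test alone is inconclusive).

Compute the Hessian H = grad^2 f:
  H = [[9, 9], [9, 9]]
Verify stationarity: grad f(x*) = H x* + g = (0, 0).
Eigenvalues of H: 0, 18.
H has a zero eigenvalue (singular; positive semidefinite but not definite), so H is neither positive definite, negative definite, nor indefinite. The second-order test alone is inconclusive -> degen.
(Indeed, f is constant along the null direction of H through x*, so x* is not a strict local extremum.)

degen


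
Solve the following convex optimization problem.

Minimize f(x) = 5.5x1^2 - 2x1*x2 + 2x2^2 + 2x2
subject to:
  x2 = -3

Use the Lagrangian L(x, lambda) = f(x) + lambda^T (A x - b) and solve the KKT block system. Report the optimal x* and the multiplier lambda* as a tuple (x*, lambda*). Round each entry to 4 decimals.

Form the Lagrangian:
  L(x, lambda) = (1/2) x^T Q x + c^T x + lambda^T (A x - b)
Stationarity (grad_x L = 0): Q x + c + A^T lambda = 0.
Primal feasibility: A x = b.

This gives the KKT block system:
  [ Q   A^T ] [ x     ]   [-c ]
  [ A    0  ] [ lambda ] = [ b ]

Solving the linear system:
  x*      = (-0.5455, -3)
  lambda* = (8.9091)
  f(x*)   = 10.3636

x* = (-0.5455, -3), lambda* = (8.9091)


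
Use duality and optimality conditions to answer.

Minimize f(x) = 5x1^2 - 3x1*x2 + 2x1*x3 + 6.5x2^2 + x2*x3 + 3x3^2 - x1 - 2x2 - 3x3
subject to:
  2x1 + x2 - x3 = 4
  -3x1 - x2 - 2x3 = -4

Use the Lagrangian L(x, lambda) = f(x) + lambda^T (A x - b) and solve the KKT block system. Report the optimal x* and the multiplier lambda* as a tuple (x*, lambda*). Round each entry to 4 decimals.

Form the Lagrangian:
  L(x, lambda) = (1/2) x^T Q x + c^T x + lambda^T (A x - b)
Stationarity (grad_x L = 0): Q x + c + A^T lambda = 0.
Primal feasibility: A x = b.

This gives the KKT block system:
  [ Q   A^T ] [ x     ]   [-c ]
  [ A    0  ] [ lambda ] = [ b ]

Solving the linear system:
  x*      = (1.3589, 0.8293, -0.453)
  lambda* = (-3.5575, 0.6934)
  f(x*)   = 7.6725

x* = (1.3589, 0.8293, -0.453), lambda* = (-3.5575, 0.6934)


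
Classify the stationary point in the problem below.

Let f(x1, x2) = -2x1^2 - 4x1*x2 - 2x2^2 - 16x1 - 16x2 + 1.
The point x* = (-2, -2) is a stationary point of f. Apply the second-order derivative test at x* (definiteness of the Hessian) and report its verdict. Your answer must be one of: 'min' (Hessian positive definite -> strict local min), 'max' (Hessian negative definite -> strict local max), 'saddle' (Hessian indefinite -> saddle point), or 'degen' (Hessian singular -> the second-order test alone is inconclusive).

Compute the Hessian H = grad^2 f:
  H = [[-4, -4], [-4, -4]]
Verify stationarity: grad f(x*) = H x* + g = (0, 0).
Eigenvalues of H: -8, 0.
H has a zero eigenvalue (singular; negative semidefinite but not definite), so H is neither positive definite, negative definite, nor indefinite. The second-order test alone is inconclusive -> degen.
(Indeed, f is constant along the null direction of H through x*, so x* is not a strict local extremum.)

degen


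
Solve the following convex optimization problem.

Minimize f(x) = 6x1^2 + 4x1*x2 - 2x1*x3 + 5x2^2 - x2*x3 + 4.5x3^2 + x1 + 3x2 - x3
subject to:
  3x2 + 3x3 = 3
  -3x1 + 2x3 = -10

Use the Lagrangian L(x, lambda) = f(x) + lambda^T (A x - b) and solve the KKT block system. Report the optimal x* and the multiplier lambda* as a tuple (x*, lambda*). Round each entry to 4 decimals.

Form the Lagrangian:
  L(x, lambda) = (1/2) x^T Q x + c^T x + lambda^T (A x - b)
Stationarity (grad_x L = 0): Q x + c + A^T lambda = 0.
Primal feasibility: A x = b.

This gives the KKT block system:
  [ Q   A^T ] [ x     ]   [-c ]
  [ A    0  ] [ lambda ] = [ b ]

Solving the linear system:
  x*      = (3.5152, 0.7273, 0.2727)
  lambda* = (-8.0202, 15.1818)
  f(x*)   = 90.6515

x* = (3.5152, 0.7273, 0.2727), lambda* = (-8.0202, 15.1818)


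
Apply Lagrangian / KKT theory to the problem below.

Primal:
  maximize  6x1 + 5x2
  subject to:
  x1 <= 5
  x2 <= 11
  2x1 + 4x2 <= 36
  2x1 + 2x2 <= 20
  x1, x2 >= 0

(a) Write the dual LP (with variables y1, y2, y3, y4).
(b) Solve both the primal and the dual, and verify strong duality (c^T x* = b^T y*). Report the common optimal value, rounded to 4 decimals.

The standard primal-dual pair for 'max c^T x s.t. A x <= b, x >= 0' is:
  Dual:  min b^T y  s.t.  A^T y >= c,  y >= 0.

So the dual LP is:
  minimize  5y1 + 11y2 + 36y3 + 20y4
  subject to:
    y1 + 2y3 + 2y4 >= 6
    y2 + 4y3 + 2y4 >= 5
    y1, y2, y3, y4 >= 0

Solving the primal: x* = (5, 5).
  primal value c^T x* = 55.
Solving the dual: y* = (1, 0, 0, 2.5).
  dual value b^T y* = 55.
Strong duality: c^T x* = b^T y*. Confirmed.

55


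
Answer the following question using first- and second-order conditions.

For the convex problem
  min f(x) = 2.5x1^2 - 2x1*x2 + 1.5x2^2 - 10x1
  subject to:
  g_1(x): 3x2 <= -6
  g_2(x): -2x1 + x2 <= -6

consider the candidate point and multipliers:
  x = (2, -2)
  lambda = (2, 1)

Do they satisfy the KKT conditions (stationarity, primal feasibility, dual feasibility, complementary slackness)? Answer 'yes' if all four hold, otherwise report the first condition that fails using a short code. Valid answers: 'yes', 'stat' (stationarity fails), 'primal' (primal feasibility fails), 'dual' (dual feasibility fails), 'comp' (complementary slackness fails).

Gradient of f: grad f(x) = Q x + c = (4, -10)
Constraint values g_i(x) = a_i^T x - b_i:
  g_1((2, -2)) = 0
  g_2((2, -2)) = 0
Stationarity residual: grad f(x) + sum_i lambda_i a_i = (2, -3)
  -> stationarity FAILS
Primal feasibility (all g_i <= 0): OK
Dual feasibility (all lambda_i >= 0): OK
Complementary slackness (lambda_i * g_i(x) = 0 for all i): OK

Verdict: the first failing condition is stationarity -> stat.

stat


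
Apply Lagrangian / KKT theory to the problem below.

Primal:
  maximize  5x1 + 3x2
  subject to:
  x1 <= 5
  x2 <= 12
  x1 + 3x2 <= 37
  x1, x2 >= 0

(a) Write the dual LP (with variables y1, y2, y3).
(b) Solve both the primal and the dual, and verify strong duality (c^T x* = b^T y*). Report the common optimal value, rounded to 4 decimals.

The standard primal-dual pair for 'max c^T x s.t. A x <= b, x >= 0' is:
  Dual:  min b^T y  s.t.  A^T y >= c,  y >= 0.

So the dual LP is:
  minimize  5y1 + 12y2 + 37y3
  subject to:
    y1 + y3 >= 5
    y2 + 3y3 >= 3
    y1, y2, y3 >= 0

Solving the primal: x* = (5, 10.6667).
  primal value c^T x* = 57.
Solving the dual: y* = (4, 0, 1).
  dual value b^T y* = 57.
Strong duality: c^T x* = b^T y*. Confirmed.

57


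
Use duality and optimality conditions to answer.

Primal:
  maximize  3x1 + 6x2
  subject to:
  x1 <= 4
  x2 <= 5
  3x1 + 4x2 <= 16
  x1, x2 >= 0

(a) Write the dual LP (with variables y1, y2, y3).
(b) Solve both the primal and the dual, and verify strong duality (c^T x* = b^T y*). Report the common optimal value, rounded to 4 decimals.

The standard primal-dual pair for 'max c^T x s.t. A x <= b, x >= 0' is:
  Dual:  min b^T y  s.t.  A^T y >= c,  y >= 0.

So the dual LP is:
  minimize  4y1 + 5y2 + 16y3
  subject to:
    y1 + 3y3 >= 3
    y2 + 4y3 >= 6
    y1, y2, y3 >= 0

Solving the primal: x* = (0, 4).
  primal value c^T x* = 24.
Solving the dual: y* = (0, 0, 1.5).
  dual value b^T y* = 24.
Strong duality: c^T x* = b^T y*. Confirmed.

24


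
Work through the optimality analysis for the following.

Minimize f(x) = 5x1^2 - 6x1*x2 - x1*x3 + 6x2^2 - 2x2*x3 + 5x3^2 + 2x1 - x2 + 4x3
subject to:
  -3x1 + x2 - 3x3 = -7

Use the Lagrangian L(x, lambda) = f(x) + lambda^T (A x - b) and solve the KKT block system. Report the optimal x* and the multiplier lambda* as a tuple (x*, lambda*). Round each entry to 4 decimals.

Form the Lagrangian:
  L(x, lambda) = (1/2) x^T Q x + c^T x + lambda^T (A x - b)
Stationarity (grad_x L = 0): Q x + c + A^T lambda = 0.
Primal feasibility: A x = b.

This gives the KKT block system:
  [ Q   A^T ] [ x     ]   [-c ]
  [ A    0  ] [ lambda ] = [ b ]

Solving the linear system:
  x*      = (1.4947, 0.6805, 1.0654)
  lambda* = (3.9329)
  f(x*)   = 17.0505

x* = (1.4947, 0.6805, 1.0654), lambda* = (3.9329)


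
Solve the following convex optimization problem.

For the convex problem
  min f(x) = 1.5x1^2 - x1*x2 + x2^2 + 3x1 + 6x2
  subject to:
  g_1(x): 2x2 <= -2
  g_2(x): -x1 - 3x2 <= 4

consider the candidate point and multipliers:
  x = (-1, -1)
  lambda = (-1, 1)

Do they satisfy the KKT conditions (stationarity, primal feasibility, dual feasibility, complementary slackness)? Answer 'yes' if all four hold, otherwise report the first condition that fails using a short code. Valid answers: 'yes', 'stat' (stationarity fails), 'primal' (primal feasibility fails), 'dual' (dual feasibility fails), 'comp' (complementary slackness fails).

Gradient of f: grad f(x) = Q x + c = (1, 5)
Constraint values g_i(x) = a_i^T x - b_i:
  g_1((-1, -1)) = 0
  g_2((-1, -1)) = 0
Stationarity residual: grad f(x) + sum_i lambda_i a_i = (0, 0)
  -> stationarity OK
Primal feasibility (all g_i <= 0): OK
Dual feasibility (all lambda_i >= 0): FAILS
Complementary slackness (lambda_i * g_i(x) = 0 for all i): OK

Verdict: the first failing condition is dual_feasibility -> dual.

dual


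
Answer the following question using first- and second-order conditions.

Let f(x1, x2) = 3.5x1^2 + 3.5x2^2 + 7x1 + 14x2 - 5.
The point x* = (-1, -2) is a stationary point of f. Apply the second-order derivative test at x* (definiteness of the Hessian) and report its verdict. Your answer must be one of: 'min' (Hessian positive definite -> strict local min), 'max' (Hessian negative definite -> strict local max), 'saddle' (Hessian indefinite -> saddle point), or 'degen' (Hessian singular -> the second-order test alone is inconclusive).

Compute the Hessian H = grad^2 f:
  H = [[7, 0], [0, 7]]
Verify stationarity: grad f(x*) = H x* + g = (0, 0).
Eigenvalues of H: 7, 7.
Both eigenvalues > 0, so H is positive definite -> x* is a strict local min.

min


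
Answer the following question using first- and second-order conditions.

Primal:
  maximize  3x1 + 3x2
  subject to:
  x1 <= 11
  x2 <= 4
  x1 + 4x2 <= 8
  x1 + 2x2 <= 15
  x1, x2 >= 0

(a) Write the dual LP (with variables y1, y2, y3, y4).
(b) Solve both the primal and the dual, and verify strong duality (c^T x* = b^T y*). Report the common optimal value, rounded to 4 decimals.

The standard primal-dual pair for 'max c^T x s.t. A x <= b, x >= 0' is:
  Dual:  min b^T y  s.t.  A^T y >= c,  y >= 0.

So the dual LP is:
  minimize  11y1 + 4y2 + 8y3 + 15y4
  subject to:
    y1 + y3 + y4 >= 3
    y2 + 4y3 + 2y4 >= 3
    y1, y2, y3, y4 >= 0

Solving the primal: x* = (8, 0).
  primal value c^T x* = 24.
Solving the dual: y* = (0, 0, 3, 0).
  dual value b^T y* = 24.
Strong duality: c^T x* = b^T y*. Confirmed.

24


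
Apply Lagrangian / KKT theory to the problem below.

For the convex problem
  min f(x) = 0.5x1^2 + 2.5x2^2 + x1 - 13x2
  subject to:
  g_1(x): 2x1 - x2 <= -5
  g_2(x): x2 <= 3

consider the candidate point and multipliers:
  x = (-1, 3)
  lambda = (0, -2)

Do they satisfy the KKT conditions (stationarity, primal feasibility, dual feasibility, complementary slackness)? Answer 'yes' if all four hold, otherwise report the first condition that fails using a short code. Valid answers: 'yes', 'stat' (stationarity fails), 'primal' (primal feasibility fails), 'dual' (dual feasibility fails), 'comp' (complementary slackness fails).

Gradient of f: grad f(x) = Q x + c = (0, 2)
Constraint values g_i(x) = a_i^T x - b_i:
  g_1((-1, 3)) = 0
  g_2((-1, 3)) = 0
Stationarity residual: grad f(x) + sum_i lambda_i a_i = (0, 0)
  -> stationarity OK
Primal feasibility (all g_i <= 0): OK
Dual feasibility (all lambda_i >= 0): FAILS
Complementary slackness (lambda_i * g_i(x) = 0 for all i): OK

Verdict: the first failing condition is dual_feasibility -> dual.

dual


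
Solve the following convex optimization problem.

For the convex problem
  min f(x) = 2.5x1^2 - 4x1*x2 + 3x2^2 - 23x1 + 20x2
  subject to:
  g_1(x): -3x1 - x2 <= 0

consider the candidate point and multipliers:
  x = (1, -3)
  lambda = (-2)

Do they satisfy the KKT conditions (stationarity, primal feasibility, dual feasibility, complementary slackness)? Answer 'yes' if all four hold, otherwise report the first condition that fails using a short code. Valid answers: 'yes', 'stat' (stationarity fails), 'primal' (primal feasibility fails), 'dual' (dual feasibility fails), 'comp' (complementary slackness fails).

Gradient of f: grad f(x) = Q x + c = (-6, -2)
Constraint values g_i(x) = a_i^T x - b_i:
  g_1((1, -3)) = 0
Stationarity residual: grad f(x) + sum_i lambda_i a_i = (0, 0)
  -> stationarity OK
Primal feasibility (all g_i <= 0): OK
Dual feasibility (all lambda_i >= 0): FAILS
Complementary slackness (lambda_i * g_i(x) = 0 for all i): OK

Verdict: the first failing condition is dual_feasibility -> dual.

dual


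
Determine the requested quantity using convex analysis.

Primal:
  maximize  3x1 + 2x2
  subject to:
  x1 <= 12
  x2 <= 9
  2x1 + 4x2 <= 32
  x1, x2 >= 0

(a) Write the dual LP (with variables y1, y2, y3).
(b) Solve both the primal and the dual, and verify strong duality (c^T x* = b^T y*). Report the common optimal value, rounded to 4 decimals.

The standard primal-dual pair for 'max c^T x s.t. A x <= b, x >= 0' is:
  Dual:  min b^T y  s.t.  A^T y >= c,  y >= 0.

So the dual LP is:
  minimize  12y1 + 9y2 + 32y3
  subject to:
    y1 + 2y3 >= 3
    y2 + 4y3 >= 2
    y1, y2, y3 >= 0

Solving the primal: x* = (12, 2).
  primal value c^T x* = 40.
Solving the dual: y* = (2, 0, 0.5).
  dual value b^T y* = 40.
Strong duality: c^T x* = b^T y*. Confirmed.

40


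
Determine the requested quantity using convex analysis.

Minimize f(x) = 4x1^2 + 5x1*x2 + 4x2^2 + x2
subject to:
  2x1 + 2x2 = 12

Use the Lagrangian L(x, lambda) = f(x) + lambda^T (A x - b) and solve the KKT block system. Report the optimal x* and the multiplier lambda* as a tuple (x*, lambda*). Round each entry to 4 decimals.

Form the Lagrangian:
  L(x, lambda) = (1/2) x^T Q x + c^T x + lambda^T (A x - b)
Stationarity (grad_x L = 0): Q x + c + A^T lambda = 0.
Primal feasibility: A x = b.

This gives the KKT block system:
  [ Q   A^T ] [ x     ]   [-c ]
  [ A    0  ] [ lambda ] = [ b ]

Solving the linear system:
  x*      = (3.1667, 2.8333)
  lambda* = (-19.75)
  f(x*)   = 119.9167

x* = (3.1667, 2.8333), lambda* = (-19.75)


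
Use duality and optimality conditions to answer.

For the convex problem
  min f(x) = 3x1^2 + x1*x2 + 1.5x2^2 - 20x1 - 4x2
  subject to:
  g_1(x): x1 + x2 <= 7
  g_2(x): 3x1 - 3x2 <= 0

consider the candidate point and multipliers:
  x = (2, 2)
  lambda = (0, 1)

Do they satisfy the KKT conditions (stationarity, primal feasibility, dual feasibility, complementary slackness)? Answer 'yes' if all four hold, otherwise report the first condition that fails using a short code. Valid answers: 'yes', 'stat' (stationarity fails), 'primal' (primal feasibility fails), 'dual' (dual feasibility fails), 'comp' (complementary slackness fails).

Gradient of f: grad f(x) = Q x + c = (-6, 4)
Constraint values g_i(x) = a_i^T x - b_i:
  g_1((2, 2)) = -3
  g_2((2, 2)) = 0
Stationarity residual: grad f(x) + sum_i lambda_i a_i = (-3, 1)
  -> stationarity FAILS
Primal feasibility (all g_i <= 0): OK
Dual feasibility (all lambda_i >= 0): OK
Complementary slackness (lambda_i * g_i(x) = 0 for all i): OK

Verdict: the first failing condition is stationarity -> stat.

stat


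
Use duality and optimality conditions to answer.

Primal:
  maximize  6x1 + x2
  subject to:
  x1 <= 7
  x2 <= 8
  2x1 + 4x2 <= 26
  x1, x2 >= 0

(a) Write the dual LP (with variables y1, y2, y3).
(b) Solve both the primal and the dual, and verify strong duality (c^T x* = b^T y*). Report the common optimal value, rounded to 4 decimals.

The standard primal-dual pair for 'max c^T x s.t. A x <= b, x >= 0' is:
  Dual:  min b^T y  s.t.  A^T y >= c,  y >= 0.

So the dual LP is:
  minimize  7y1 + 8y2 + 26y3
  subject to:
    y1 + 2y3 >= 6
    y2 + 4y3 >= 1
    y1, y2, y3 >= 0

Solving the primal: x* = (7, 3).
  primal value c^T x* = 45.
Solving the dual: y* = (5.5, 0, 0.25).
  dual value b^T y* = 45.
Strong duality: c^T x* = b^T y*. Confirmed.

45


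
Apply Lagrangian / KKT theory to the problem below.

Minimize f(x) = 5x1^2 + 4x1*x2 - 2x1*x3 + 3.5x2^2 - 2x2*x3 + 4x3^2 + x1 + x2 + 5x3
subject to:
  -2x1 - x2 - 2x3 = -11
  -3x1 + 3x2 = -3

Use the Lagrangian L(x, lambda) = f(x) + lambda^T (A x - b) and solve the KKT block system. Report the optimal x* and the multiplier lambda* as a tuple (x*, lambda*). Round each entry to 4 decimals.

Form the Lagrangian:
  L(x, lambda) = (1/2) x^T Q x + c^T x + lambda^T (A x - b)
Stationarity (grad_x L = 0): Q x + c + A^T lambda = 0.
Primal feasibility: A x = b.

This gives the KKT block system:
  [ Q   A^T ] [ x     ]   [-c ]
  [ A    0  ] [ lambda ] = [ b ]

Solving the linear system:
  x*      = (2.1, 1.1, 2.85)
  lambda* = (10.7, -0.2333)
  f(x*)   = 67.225

x* = (2.1, 1.1, 2.85), lambda* = (10.7, -0.2333)


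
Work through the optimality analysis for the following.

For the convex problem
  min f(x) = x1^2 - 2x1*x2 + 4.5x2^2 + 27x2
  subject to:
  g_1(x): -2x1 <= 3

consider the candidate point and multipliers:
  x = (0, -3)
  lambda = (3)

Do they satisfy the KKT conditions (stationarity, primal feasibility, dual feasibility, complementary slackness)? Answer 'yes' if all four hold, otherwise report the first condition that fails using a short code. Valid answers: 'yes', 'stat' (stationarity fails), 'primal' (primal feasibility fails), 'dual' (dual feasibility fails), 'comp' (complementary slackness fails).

Gradient of f: grad f(x) = Q x + c = (6, 0)
Constraint values g_i(x) = a_i^T x - b_i:
  g_1((0, -3)) = -3
Stationarity residual: grad f(x) + sum_i lambda_i a_i = (0, 0)
  -> stationarity OK
Primal feasibility (all g_i <= 0): OK
Dual feasibility (all lambda_i >= 0): OK
Complementary slackness (lambda_i * g_i(x) = 0 for all i): FAILS

Verdict: the first failing condition is complementary_slackness -> comp.

comp


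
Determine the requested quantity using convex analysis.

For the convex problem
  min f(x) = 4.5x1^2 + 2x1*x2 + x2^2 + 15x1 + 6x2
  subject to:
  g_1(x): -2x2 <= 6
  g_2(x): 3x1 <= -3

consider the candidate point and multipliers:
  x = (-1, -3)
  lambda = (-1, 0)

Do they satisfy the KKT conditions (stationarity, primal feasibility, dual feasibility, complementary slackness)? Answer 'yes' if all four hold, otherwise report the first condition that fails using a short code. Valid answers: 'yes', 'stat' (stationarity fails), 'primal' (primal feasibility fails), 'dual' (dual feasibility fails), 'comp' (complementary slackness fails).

Gradient of f: grad f(x) = Q x + c = (0, -2)
Constraint values g_i(x) = a_i^T x - b_i:
  g_1((-1, -3)) = 0
  g_2((-1, -3)) = 0
Stationarity residual: grad f(x) + sum_i lambda_i a_i = (0, 0)
  -> stationarity OK
Primal feasibility (all g_i <= 0): OK
Dual feasibility (all lambda_i >= 0): FAILS
Complementary slackness (lambda_i * g_i(x) = 0 for all i): OK

Verdict: the first failing condition is dual_feasibility -> dual.

dual


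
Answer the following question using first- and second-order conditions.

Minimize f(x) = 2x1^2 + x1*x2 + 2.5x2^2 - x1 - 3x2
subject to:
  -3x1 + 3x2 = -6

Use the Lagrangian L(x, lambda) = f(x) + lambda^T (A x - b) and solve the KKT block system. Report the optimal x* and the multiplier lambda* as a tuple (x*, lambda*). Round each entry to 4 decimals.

Form the Lagrangian:
  L(x, lambda) = (1/2) x^T Q x + c^T x + lambda^T (A x - b)
Stationarity (grad_x L = 0): Q x + c + A^T lambda = 0.
Primal feasibility: A x = b.

This gives the KKT block system:
  [ Q   A^T ] [ x     ]   [-c ]
  [ A    0  ] [ lambda ] = [ b ]

Solving the linear system:
  x*      = (1.4545, -0.5455)
  lambda* = (1.4242)
  f(x*)   = 4.3636

x* = (1.4545, -0.5455), lambda* = (1.4242)


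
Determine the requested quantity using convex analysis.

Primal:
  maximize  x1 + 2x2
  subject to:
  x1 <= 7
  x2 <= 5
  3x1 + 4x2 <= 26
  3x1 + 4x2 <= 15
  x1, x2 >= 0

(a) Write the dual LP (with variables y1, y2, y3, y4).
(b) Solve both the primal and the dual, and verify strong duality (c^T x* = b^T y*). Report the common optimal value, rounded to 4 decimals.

The standard primal-dual pair for 'max c^T x s.t. A x <= b, x >= 0' is:
  Dual:  min b^T y  s.t.  A^T y >= c,  y >= 0.

So the dual LP is:
  minimize  7y1 + 5y2 + 26y3 + 15y4
  subject to:
    y1 + 3y3 + 3y4 >= 1
    y2 + 4y3 + 4y4 >= 2
    y1, y2, y3, y4 >= 0

Solving the primal: x* = (0, 3.75).
  primal value c^T x* = 7.5.
Solving the dual: y* = (0, 0, 0, 0.5).
  dual value b^T y* = 7.5.
Strong duality: c^T x* = b^T y*. Confirmed.

7.5


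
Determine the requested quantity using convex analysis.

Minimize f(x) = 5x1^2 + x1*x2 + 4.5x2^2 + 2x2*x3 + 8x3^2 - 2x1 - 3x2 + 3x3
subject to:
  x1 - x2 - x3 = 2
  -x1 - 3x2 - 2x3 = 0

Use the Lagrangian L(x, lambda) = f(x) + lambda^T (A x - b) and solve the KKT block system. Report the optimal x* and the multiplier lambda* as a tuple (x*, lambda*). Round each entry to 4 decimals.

Form the Lagrangian:
  L(x, lambda) = (1/2) x^T Q x + c^T x + lambda^T (A x - b)
Stationarity (grad_x L = 0): Q x + c + A^T lambda = 0.
Primal feasibility: A x = b.

This gives the KKT block system:
  [ Q   A^T ] [ x     ]   [-c ]
  [ A    0  ] [ lambda ] = [ b ]

Solving the linear system:
  x*      = (1.3686, -0.1058, -0.5256)
  lambda* = (-9.5939, 1.9863)
  f(x*)   = 7.5956

x* = (1.3686, -0.1058, -0.5256), lambda* = (-9.5939, 1.9863)


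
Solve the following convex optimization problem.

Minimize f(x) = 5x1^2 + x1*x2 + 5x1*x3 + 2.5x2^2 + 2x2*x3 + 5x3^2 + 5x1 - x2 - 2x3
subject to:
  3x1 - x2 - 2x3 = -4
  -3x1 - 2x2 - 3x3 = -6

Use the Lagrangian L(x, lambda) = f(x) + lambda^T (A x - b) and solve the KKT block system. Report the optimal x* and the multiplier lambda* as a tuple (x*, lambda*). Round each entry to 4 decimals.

Form the Lagrangian:
  L(x, lambda) = (1/2) x^T Q x + c^T x + lambda^T (A x - b)
Stationarity (grad_x L = 0): Q x + c + A^T lambda = 0.
Primal feasibility: A x = b.

This gives the KKT block system:
  [ Q   A^T ] [ x     ]   [-c ]
  [ A    0  ] [ lambda ] = [ b ]

Solving the linear system:
  x*      = (-0.0901, 1.3515, 1.1891)
  lambda* = (0.1495, 3.9481)
  f(x*)   = 10.0532

x* = (-0.0901, 1.3515, 1.1891), lambda* = (0.1495, 3.9481)


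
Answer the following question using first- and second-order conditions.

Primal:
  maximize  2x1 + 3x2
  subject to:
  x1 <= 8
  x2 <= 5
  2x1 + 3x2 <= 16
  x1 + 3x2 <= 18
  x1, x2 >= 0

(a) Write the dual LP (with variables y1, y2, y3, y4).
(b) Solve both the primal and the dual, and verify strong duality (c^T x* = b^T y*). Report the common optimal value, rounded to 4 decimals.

The standard primal-dual pair for 'max c^T x s.t. A x <= b, x >= 0' is:
  Dual:  min b^T y  s.t.  A^T y >= c,  y >= 0.

So the dual LP is:
  minimize  8y1 + 5y2 + 16y3 + 18y4
  subject to:
    y1 + 2y3 + y4 >= 2
    y2 + 3y3 + 3y4 >= 3
    y1, y2, y3, y4 >= 0

Solving the primal: x* = (8, 0).
  primal value c^T x* = 16.
Solving the dual: y* = (0, 0, 1, 0).
  dual value b^T y* = 16.
Strong duality: c^T x* = b^T y*. Confirmed.

16


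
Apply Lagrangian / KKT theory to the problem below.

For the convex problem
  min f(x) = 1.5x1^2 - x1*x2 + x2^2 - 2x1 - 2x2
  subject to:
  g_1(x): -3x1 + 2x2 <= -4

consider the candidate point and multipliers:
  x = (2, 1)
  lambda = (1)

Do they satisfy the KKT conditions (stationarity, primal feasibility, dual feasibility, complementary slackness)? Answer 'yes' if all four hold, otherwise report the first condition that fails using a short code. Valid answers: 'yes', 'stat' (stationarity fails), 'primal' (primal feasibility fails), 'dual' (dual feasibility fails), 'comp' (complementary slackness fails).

Gradient of f: grad f(x) = Q x + c = (3, -2)
Constraint values g_i(x) = a_i^T x - b_i:
  g_1((2, 1)) = 0
Stationarity residual: grad f(x) + sum_i lambda_i a_i = (0, 0)
  -> stationarity OK
Primal feasibility (all g_i <= 0): OK
Dual feasibility (all lambda_i >= 0): OK
Complementary slackness (lambda_i * g_i(x) = 0 for all i): OK

Verdict: yes, KKT holds.

yes


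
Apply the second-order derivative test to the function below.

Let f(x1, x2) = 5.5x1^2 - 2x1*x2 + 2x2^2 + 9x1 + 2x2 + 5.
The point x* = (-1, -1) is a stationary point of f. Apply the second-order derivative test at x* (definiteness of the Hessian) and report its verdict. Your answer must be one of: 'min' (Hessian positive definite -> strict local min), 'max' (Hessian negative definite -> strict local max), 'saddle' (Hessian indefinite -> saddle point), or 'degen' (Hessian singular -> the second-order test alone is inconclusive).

Compute the Hessian H = grad^2 f:
  H = [[11, -2], [-2, 4]]
Verify stationarity: grad f(x*) = H x* + g = (0, 0).
Eigenvalues of H: 3.4689, 11.5311.
Both eigenvalues > 0, so H is positive definite -> x* is a strict local min.

min


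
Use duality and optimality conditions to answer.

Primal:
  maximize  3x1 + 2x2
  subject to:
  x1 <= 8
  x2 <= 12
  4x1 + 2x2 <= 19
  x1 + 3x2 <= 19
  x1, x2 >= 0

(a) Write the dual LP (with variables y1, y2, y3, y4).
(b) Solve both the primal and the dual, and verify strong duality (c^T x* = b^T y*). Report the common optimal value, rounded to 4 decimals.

The standard primal-dual pair for 'max c^T x s.t. A x <= b, x >= 0' is:
  Dual:  min b^T y  s.t.  A^T y >= c,  y >= 0.

So the dual LP is:
  minimize  8y1 + 12y2 + 19y3 + 19y4
  subject to:
    y1 + 4y3 + y4 >= 3
    y2 + 2y3 + 3y4 >= 2
    y1, y2, y3, y4 >= 0

Solving the primal: x* = (1.9, 5.7).
  primal value c^T x* = 17.1.
Solving the dual: y* = (0, 0, 0.7, 0.2).
  dual value b^T y* = 17.1.
Strong duality: c^T x* = b^T y*. Confirmed.

17.1


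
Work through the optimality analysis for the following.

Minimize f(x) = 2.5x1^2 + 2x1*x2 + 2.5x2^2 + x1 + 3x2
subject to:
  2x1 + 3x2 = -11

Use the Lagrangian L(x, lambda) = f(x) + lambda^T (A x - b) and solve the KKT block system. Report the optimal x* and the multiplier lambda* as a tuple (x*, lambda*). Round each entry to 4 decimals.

Form the Lagrangian:
  L(x, lambda) = (1/2) x^T Q x + c^T x + lambda^T (A x - b)
Stationarity (grad_x L = 0): Q x + c + A^T lambda = 0.
Primal feasibility: A x = b.

This gives the KKT block system:
  [ Q   A^T ] [ x     ]   [-c ]
  [ A    0  ] [ lambda ] = [ b ]

Solving the linear system:
  x*      = (-0.8537, -3.0976)
  lambda* = (4.7317)
  f(x*)   = 20.9512

x* = (-0.8537, -3.0976), lambda* = (4.7317)


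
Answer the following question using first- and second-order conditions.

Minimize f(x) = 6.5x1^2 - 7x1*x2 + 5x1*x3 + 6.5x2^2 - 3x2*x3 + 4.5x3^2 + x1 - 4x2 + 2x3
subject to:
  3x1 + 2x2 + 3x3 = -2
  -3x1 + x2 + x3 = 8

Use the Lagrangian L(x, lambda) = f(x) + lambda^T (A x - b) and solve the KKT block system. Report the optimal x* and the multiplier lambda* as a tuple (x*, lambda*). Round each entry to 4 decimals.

Form the Lagrangian:
  L(x, lambda) = (1/2) x^T Q x + c^T x + lambda^T (A x - b)
Stationarity (grad_x L = 0): Q x + c + A^T lambda = 0.
Primal feasibility: A x = b.

This gives the KKT block system:
  [ Q   A^T ] [ x     ]   [-c ]
  [ A    0  ] [ lambda ] = [ b ]

Solving the linear system:
  x*      = (-2.1728, -0.0732, 1.5549)
  lambda* = (0.2423, -6.0772)
  f(x*)   = 25.1663

x* = (-2.1728, -0.0732, 1.5549), lambda* = (0.2423, -6.0772)


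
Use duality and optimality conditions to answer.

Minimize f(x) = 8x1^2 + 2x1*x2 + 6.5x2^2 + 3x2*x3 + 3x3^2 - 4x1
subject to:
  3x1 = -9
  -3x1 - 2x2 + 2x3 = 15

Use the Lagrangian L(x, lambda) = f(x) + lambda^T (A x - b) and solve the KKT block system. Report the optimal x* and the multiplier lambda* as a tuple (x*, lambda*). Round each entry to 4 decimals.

Form the Lagrangian:
  L(x, lambda) = (1/2) x^T Q x + c^T x + lambda^T (A x - b)
Stationarity (grad_x L = 0): Q x + c + A^T lambda = 0.
Primal feasibility: A x = b.

This gives the KKT block system:
  [ Q   A^T ] [ x     ]   [-c ]
  [ A    0  ] [ lambda ] = [ b ]

Solving the linear system:
  x*      = (-3, -0.84, 2.16)
  lambda* = (12.6733, -5.22)
  f(x*)   = 102.18

x* = (-3, -0.84, 2.16), lambda* = (12.6733, -5.22)


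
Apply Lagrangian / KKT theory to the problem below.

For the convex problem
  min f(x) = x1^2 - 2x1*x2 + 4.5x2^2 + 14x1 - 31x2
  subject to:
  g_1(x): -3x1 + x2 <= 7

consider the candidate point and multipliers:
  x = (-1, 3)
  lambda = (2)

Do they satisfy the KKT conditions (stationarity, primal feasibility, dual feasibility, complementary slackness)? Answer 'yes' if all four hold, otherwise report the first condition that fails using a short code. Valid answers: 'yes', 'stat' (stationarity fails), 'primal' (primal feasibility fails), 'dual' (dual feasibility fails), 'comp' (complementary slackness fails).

Gradient of f: grad f(x) = Q x + c = (6, -2)
Constraint values g_i(x) = a_i^T x - b_i:
  g_1((-1, 3)) = -1
Stationarity residual: grad f(x) + sum_i lambda_i a_i = (0, 0)
  -> stationarity OK
Primal feasibility (all g_i <= 0): OK
Dual feasibility (all lambda_i >= 0): OK
Complementary slackness (lambda_i * g_i(x) = 0 for all i): FAILS

Verdict: the first failing condition is complementary_slackness -> comp.

comp


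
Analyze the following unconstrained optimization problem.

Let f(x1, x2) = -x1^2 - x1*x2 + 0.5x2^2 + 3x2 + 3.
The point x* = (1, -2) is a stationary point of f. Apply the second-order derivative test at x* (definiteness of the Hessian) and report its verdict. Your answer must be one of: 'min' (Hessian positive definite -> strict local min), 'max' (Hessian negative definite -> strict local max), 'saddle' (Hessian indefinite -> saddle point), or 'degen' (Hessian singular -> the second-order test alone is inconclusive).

Compute the Hessian H = grad^2 f:
  H = [[-2, -1], [-1, 1]]
Verify stationarity: grad f(x*) = H x* + g = (0, 0).
Eigenvalues of H: -2.3028, 1.3028.
Eigenvalues have mixed signs, so H is indefinite -> x* is a saddle point.

saddle


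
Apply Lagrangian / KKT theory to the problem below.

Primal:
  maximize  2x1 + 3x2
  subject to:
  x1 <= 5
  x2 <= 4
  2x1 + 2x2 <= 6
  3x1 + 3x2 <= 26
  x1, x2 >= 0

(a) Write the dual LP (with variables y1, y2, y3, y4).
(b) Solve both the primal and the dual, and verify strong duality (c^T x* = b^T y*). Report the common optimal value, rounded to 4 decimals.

The standard primal-dual pair for 'max c^T x s.t. A x <= b, x >= 0' is:
  Dual:  min b^T y  s.t.  A^T y >= c,  y >= 0.

So the dual LP is:
  minimize  5y1 + 4y2 + 6y3 + 26y4
  subject to:
    y1 + 2y3 + 3y4 >= 2
    y2 + 2y3 + 3y4 >= 3
    y1, y2, y3, y4 >= 0

Solving the primal: x* = (0, 3).
  primal value c^T x* = 9.
Solving the dual: y* = (0, 0, 1.5, 0).
  dual value b^T y* = 9.
Strong duality: c^T x* = b^T y*. Confirmed.

9


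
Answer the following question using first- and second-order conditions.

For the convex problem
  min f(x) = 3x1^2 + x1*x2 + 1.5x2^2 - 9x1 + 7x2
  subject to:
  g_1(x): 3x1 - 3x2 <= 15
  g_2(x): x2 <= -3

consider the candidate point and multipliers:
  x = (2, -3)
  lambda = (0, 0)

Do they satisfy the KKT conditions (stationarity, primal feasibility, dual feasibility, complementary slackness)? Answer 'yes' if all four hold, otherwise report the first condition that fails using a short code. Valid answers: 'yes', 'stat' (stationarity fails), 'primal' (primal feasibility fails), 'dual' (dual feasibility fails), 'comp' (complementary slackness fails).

Gradient of f: grad f(x) = Q x + c = (0, 0)
Constraint values g_i(x) = a_i^T x - b_i:
  g_1((2, -3)) = 0
  g_2((2, -3)) = 0
Stationarity residual: grad f(x) + sum_i lambda_i a_i = (0, 0)
  -> stationarity OK
Primal feasibility (all g_i <= 0): OK
Dual feasibility (all lambda_i >= 0): OK
Complementary slackness (lambda_i * g_i(x) = 0 for all i): OK

Verdict: yes, KKT holds.

yes


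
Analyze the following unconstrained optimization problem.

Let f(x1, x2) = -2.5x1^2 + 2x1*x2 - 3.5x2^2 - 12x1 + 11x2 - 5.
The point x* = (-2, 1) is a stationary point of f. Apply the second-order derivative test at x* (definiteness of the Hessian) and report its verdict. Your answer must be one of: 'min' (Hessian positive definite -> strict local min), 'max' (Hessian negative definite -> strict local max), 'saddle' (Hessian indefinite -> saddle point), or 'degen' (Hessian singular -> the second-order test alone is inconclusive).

Compute the Hessian H = grad^2 f:
  H = [[-5, 2], [2, -7]]
Verify stationarity: grad f(x*) = H x* + g = (0, 0).
Eigenvalues of H: -8.2361, -3.7639.
Both eigenvalues < 0, so H is negative definite -> x* is a strict local max.

max


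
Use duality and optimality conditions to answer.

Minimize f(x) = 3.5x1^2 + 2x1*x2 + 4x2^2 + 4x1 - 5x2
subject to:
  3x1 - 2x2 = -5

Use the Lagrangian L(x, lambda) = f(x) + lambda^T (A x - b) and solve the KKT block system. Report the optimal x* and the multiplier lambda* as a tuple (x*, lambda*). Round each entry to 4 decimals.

Form the Lagrangian:
  L(x, lambda) = (1/2) x^T Q x + c^T x + lambda^T (A x - b)
Stationarity (grad_x L = 0): Q x + c + A^T lambda = 0.
Primal feasibility: A x = b.

This gives the KKT block system:
  [ Q   A^T ] [ x     ]   [-c ]
  [ A    0  ] [ lambda ] = [ b ]

Solving the linear system:
  x*      = (-1.0161, 0.9758)
  lambda* = (0.3871)
  f(x*)   = -3.504

x* = (-1.0161, 0.9758), lambda* = (0.3871)


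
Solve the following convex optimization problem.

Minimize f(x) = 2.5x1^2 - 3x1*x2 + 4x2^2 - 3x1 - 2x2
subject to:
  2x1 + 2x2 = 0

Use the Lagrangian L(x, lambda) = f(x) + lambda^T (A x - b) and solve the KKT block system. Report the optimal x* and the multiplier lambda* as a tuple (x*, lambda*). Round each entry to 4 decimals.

Form the Lagrangian:
  L(x, lambda) = (1/2) x^T Q x + c^T x + lambda^T (A x - b)
Stationarity (grad_x L = 0): Q x + c + A^T lambda = 0.
Primal feasibility: A x = b.

This gives the KKT block system:
  [ Q   A^T ] [ x     ]   [-c ]
  [ A    0  ] [ lambda ] = [ b ]

Solving the linear system:
  x*      = (0.0526, -0.0526)
  lambda* = (1.2895)
  f(x*)   = -0.0263

x* = (0.0526, -0.0526), lambda* = (1.2895)


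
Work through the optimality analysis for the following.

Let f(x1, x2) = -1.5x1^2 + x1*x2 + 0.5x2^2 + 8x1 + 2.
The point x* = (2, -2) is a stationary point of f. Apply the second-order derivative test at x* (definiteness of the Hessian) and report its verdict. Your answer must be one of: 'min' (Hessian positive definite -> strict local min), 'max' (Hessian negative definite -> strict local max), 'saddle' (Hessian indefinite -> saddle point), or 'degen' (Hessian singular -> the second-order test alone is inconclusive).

Compute the Hessian H = grad^2 f:
  H = [[-3, 1], [1, 1]]
Verify stationarity: grad f(x*) = H x* + g = (0, 0).
Eigenvalues of H: -3.2361, 1.2361.
Eigenvalues have mixed signs, so H is indefinite -> x* is a saddle point.

saddle


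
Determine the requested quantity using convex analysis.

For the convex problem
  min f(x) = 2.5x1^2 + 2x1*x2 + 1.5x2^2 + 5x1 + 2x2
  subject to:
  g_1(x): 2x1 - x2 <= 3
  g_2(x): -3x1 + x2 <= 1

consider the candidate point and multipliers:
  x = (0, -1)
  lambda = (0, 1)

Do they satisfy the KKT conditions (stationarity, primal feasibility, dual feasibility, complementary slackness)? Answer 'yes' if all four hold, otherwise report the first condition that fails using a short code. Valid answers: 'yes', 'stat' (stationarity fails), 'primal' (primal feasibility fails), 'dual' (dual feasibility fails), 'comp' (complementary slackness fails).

Gradient of f: grad f(x) = Q x + c = (3, -1)
Constraint values g_i(x) = a_i^T x - b_i:
  g_1((0, -1)) = -2
  g_2((0, -1)) = -2
Stationarity residual: grad f(x) + sum_i lambda_i a_i = (0, 0)
  -> stationarity OK
Primal feasibility (all g_i <= 0): OK
Dual feasibility (all lambda_i >= 0): OK
Complementary slackness (lambda_i * g_i(x) = 0 for all i): FAILS

Verdict: the first failing condition is complementary_slackness -> comp.

comp


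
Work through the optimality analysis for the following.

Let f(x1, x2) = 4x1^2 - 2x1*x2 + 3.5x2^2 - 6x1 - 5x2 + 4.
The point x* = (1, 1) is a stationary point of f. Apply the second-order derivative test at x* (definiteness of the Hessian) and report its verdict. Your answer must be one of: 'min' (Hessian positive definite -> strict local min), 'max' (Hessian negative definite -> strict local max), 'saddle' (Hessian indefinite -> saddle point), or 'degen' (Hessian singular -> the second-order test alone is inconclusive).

Compute the Hessian H = grad^2 f:
  H = [[8, -2], [-2, 7]]
Verify stationarity: grad f(x*) = H x* + g = (0, 0).
Eigenvalues of H: 5.4384, 9.5616.
Both eigenvalues > 0, so H is positive definite -> x* is a strict local min.

min


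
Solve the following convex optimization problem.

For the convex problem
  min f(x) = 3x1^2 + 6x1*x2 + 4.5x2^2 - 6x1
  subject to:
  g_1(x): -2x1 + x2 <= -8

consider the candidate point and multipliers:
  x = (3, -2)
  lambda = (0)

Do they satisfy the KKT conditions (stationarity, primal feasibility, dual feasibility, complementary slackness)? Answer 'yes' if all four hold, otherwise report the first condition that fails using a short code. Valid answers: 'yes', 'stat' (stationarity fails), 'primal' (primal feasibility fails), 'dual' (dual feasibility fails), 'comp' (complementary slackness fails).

Gradient of f: grad f(x) = Q x + c = (0, 0)
Constraint values g_i(x) = a_i^T x - b_i:
  g_1((3, -2)) = 0
Stationarity residual: grad f(x) + sum_i lambda_i a_i = (0, 0)
  -> stationarity OK
Primal feasibility (all g_i <= 0): OK
Dual feasibility (all lambda_i >= 0): OK
Complementary slackness (lambda_i * g_i(x) = 0 for all i): OK

Verdict: yes, KKT holds.

yes


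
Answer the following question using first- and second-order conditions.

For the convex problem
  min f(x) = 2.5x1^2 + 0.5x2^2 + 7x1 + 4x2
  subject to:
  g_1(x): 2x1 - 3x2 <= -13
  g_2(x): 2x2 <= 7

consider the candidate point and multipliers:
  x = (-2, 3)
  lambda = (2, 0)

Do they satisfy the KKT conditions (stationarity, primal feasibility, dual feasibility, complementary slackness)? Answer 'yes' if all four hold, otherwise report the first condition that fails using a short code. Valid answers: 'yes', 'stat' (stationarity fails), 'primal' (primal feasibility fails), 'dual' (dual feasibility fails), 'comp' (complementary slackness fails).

Gradient of f: grad f(x) = Q x + c = (-3, 7)
Constraint values g_i(x) = a_i^T x - b_i:
  g_1((-2, 3)) = 0
  g_2((-2, 3)) = -1
Stationarity residual: grad f(x) + sum_i lambda_i a_i = (1, 1)
  -> stationarity FAILS
Primal feasibility (all g_i <= 0): OK
Dual feasibility (all lambda_i >= 0): OK
Complementary slackness (lambda_i * g_i(x) = 0 for all i): OK

Verdict: the first failing condition is stationarity -> stat.

stat


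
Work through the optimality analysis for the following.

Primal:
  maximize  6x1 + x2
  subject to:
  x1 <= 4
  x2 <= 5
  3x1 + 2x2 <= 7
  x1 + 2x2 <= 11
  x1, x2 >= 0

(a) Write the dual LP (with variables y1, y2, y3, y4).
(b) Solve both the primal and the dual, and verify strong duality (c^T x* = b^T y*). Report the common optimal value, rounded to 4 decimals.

The standard primal-dual pair for 'max c^T x s.t. A x <= b, x >= 0' is:
  Dual:  min b^T y  s.t.  A^T y >= c,  y >= 0.

So the dual LP is:
  minimize  4y1 + 5y2 + 7y3 + 11y4
  subject to:
    y1 + 3y3 + y4 >= 6
    y2 + 2y3 + 2y4 >= 1
    y1, y2, y3, y4 >= 0

Solving the primal: x* = (2.3333, 0).
  primal value c^T x* = 14.
Solving the dual: y* = (0, 0, 2, 0).
  dual value b^T y* = 14.
Strong duality: c^T x* = b^T y*. Confirmed.

14
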